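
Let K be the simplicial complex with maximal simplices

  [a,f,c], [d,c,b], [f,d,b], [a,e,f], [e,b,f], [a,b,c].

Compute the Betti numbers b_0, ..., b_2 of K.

Fix the vertex order a < b < c < d < e < f and write every simplex with vertices in increasing order. Then dim K = 2 and the simplices of K are:

  0-simplices (6): a, b, c, d, e, f
  1-simplices (12): ab, ac, ae, af, bc, bd, be, bf, cd, cf, df, ef
  2-simplices (6): abc, acf, aef, bcd, bdf, bef

so the chain groups are C_0 ≅ Z^6, C_1 ≅ Z^12, C_2 ≅ Z^6.

∂_1: C_1 → C_0 is given by ∂[p,q] = [q] − [p].
This gives a 6×12 integer matrix of rank 5; reducing to Smith normal form yields diagonal entries (1,1,1,1,1).

The boundary map ∂_2: C_2 → C_1 sends each 2-simplex [p,q,r] to [q,r] − [p,r] + [p,q]. For instance
  ∂aef = ef − af + ae,
  ∂acf = cf − af + ac.
This gives a 12×6 integer matrix of rank 6; reducing to Smith normal form yields diagonal entries (1,1,1,1,1,1).

From H_k ≅ ker(∂_k) / im(∂_{k+1}) we obtain:

  H_0: rank C_0 − rank ∂_1 = 6 − 5 = 1, and the invariant factors of ∂_1 are all 1, so H_0 = Z.
  H_1: rank ker ∂_1 − rank ∂_2 = (12 − 5) − 6 = 1, and the invariant factors of ∂_2 are all 1, so H_1 = Z.
  H_2: rank ker ∂_2 − rank ∂_3 = (6 − 6) − 0 = 0, and there is no ∂_3, so H_2 = 0.

As a check, the Euler characteristic is 6 − 12 + 6 = 0, which agrees with 1 − 1 + 0 = 0.

Hence the Betti numbers are b_0 = 1, b_1 = 1, b_2 = 0.

b_0 = 1, b_1 = 1, b_2 = 0.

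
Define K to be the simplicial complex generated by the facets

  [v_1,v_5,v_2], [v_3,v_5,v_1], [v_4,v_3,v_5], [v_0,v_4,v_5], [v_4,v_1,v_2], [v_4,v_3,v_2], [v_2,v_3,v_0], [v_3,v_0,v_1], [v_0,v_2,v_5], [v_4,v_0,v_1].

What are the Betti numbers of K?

b_0 = 1, b_1 = 0, b_2 = 0.

Fix the vertex order v_0 < v_1 < v_2 < v_3 < v_4 < v_5 and write every simplex with vertices in increasing order. Then dim K = 2 and the simplices of K are:

  0-simplices (6): [v_0], [v_1], [v_2], [v_3], [v_4], [v_5]
  1-simplices (15): (15 of them)
  2-simplices (10): [v_0,v_1,v_3], [v_0,v_1,v_4], [v_0,v_2,v_3], [v_0,v_2,v_5], [v_0,v_4,v_5], [v_1,v_2,v_4], [v_1,v_2,v_5], [v_1,v_3,v_5], [v_2,v_3,v_4], [v_3,v_4,v_5]

giving chain groups C_0 ≅ Z^6, C_1 ≅ Z^15, C_2 ≅ Z^10.

Boundary ∂_1: C_1 → C_0 is given by ∂[p,q] = [q] − [p]. For instance
  ∂[v_1,v_2] = [v_2] − [v_1].
As a 6×15 matrix over Z this has rank 5, with invariant factors (1,1,1,1,1).

The boundary map ∂_2: C_2 → C_1 sends each 2-simplex [p,q,r] to [q,r] − [p,r] + [p,q]. For instance
  ∂[v_1,v_2,v_4] = [v_2,v_4] − [v_1,v_4] + [v_1,v_2],
  ∂[v_0,v_1,v_3] = [v_1,v_3] − [v_0,v_3] + [v_0,v_1].
This gives a 15×10 integer matrix of rank 10; reducing to Smith normal form yields diagonal entries (1,1,1,1,1,1,1,1,1,2).

Reading off H_k = ker ∂_k / im ∂_{k+1}:

  H_0: rank C_0 − rank ∂_1 = 6 − 5 = 1, and the invariant factors of ∂_1 are all 1, so H_0 ≅ Z.
  H_1: rank ker ∂_1 − rank ∂_2 = (15 − 5) − 10 = 0, and ∂_2 has invariant factor 2 > 1, so H_1 ≅ Z/2.
  H_2: rank ker ∂_2 − rank ∂_3 = (10 − 10) − 0 = 0, and there is no ∂_3, so H_2 ≅ 0.

Hence the Betti numbers are b_0 = 1, b_1 = 0, b_2 = 0.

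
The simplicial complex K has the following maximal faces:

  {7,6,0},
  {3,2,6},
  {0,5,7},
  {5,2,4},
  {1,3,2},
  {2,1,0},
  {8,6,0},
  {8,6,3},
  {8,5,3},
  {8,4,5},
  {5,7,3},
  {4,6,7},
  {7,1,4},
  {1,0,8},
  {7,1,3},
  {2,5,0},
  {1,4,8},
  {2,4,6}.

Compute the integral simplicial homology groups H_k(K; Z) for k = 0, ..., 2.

Fix the vertex order 0 < 1 < 2 < 3 < 4 < 5 < 6 < 7 < 8 and write every simplex with vertices in increasing order. Then dim K = 2 and the simplices of K are:

  0-simplices (9): [0], [1], [2], [3], [4], [5], [6], [7], [8]
  1-simplices (27): (27 of them)
  2-simplices (18): [0,1,2], [0,1,8], [0,2,5], [0,5,7], [0,6,7], [0,6,8], [1,2,3], [1,3,7], [1,4,7], [1,4,8], [2,3,6], [2,4,5], [2,4,6], [3,5,7], [3,5,8], [3,6,8], [4,5,8], [4,6,7]

so the chain groups are C_0 ≅ Z^9, C_1 ≅ Z^27, C_2 ≅ Z^18.

The boundary map ∂_1: C_1 → C_0 maps an edge to its endpoints' difference, ∂[p,q] = q − p. For instance
  ∂[1,3] = [3] − [1].
This gives a 9×27 integer matrix of rank 8; reducing to Smith normal form yields diagonal entries (1,1,1,1,1,1,1,1).

Boundary ∂_2: C_2 → C_1 maps a triangle to the signed sum of its edges. For instance
  ∂[0,5,7] = [5,7] − [0,7] + [0,5],
  ∂[1,4,7] = [4,7] − [1,7] + [1,4].
The resulting 27×18 matrix has rank 17, and its Smith normal form has invariant factors (1,1,1,1,1,1,1,1,1,1,1,1,1,1,1,1,1).

From H_k ≅ ker(∂_k) / im(∂_{k+1}) we obtain:

  H_0: rank C_0 − rank ∂_1 = 9 − 8 = 1, and the invariant factors of ∂_1 are all 1, so H_0 ≅ Z.
  H_1: rank ker ∂_1 − rank ∂_2 = (27 − 8) − 17 = 2, and the invariant factors of ∂_2 are all 1, so H_1 ≅ Z^2.
  H_2: rank ker ∂_2 − rank ∂_3 = (18 − 17) − 0 = 1, and there is no ∂_3, so H_2 ≅ Z.

H_0 ≅ Z,  H_1 ≅ Z^2,  H_2 ≅ Z.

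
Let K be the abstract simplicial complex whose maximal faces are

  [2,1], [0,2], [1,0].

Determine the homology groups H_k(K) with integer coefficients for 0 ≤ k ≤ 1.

Fix the vertex order 0 < 1 < 2 and write every simplex with vertices in increasing order. Then dim K = 1 and the simplices of K are:

  0-simplices (3): [0], [1], [2]
  1-simplices (3): [0,1], [0,2], [1,2]

so the chain groups are C_0 ≅ Z^3, C_1 ≅ Z^3.

∂_1: C_1 → C_0 sends each edge [p,q] (with p < q) to q − p.
The resulting 3×3 matrix has rank 2, and its Smith normal form has invariant factors (1,1).

From H_k ≅ ker(∂_k) / im(∂_{k+1}) we obtain:

  H_0: rank C_0 − rank ∂_1 = 3 − 2 = 1, and the invariant factors of ∂_1 are all 1, so H_0 ≅ Z.
  H_1: rank ker ∂_1 − rank ∂_2 = (3 − 2) − 0 = 1, and there is no ∂_2, so H_1 ≅ Z.

As a check, the Euler characteristic is 3 − 3 = 0, which agrees with 1 − 1 = 0.
(K is a triangulation of the circle S^1.)

H_0 ≅ Z,  H_1 ≅ Z.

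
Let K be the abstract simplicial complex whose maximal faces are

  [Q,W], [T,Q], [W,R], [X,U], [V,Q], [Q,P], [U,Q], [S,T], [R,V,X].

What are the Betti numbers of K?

b_0 = 1, b_1 = 2, b_2 = 0.

Take the total order P < Q < R < S < T < U < V < W < X on the vertex set. Then K (dimension 2) consists of the simplices:

  0-simplices (9): P, Q, R, S, T, U, V, W, X
  1-simplices (11): PQ, QT, QU, QV, QW, RV, RW, RX, ST, UX, VX
  2-simplices (1): RVX

so the chain groups are C_0 ≅ Z^9, C_1 ≅ Z^11, C_2 ≅ Z^1.

The boundary map ∂_1: C_1 → C_0 maps an edge to its endpoints' difference, ∂[p,q] = q − p.
As a 9×11 matrix over Z this has rank 8, with invariant factors (1,1,1,1,1,1,1,1).

The boundary map ∂_2: C_2 → C_1 maps a triangle to the signed sum of its edges. For instance
  ∂RVX = VX − RX + RV.
The 11×1 boundary matrix has rank 1 and Smith normal form diag(1).

From H_k ≅ ker(∂_k) / im(∂_{k+1}) we obtain:

  H_0: rank C_0 − rank ∂_1 = 9 − 8 = 1, and the invariant factors of ∂_1 are all 1, so H_0 = Z.
  H_1: rank ker ∂_1 − rank ∂_2 = (11 − 8) − 1 = 2, and the invariant factors of ∂_2 are all 1, so H_1 = Z^2.
  H_2: rank ker ∂_2 − rank ∂_3 = (1 − 1) − 0 = 0, and there is no ∂_3, so H_2 = 0.

Hence the Betti numbers are b_0 = 1, b_1 = 2, b_2 = 0.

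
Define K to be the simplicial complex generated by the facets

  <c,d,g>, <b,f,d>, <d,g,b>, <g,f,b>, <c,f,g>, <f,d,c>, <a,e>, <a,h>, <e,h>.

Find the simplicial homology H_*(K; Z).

H_0 ≅ Z^2,  H_1 ≅ Z,  H_2 ≅ Z.

We work with the vertex ordering a < b < c < d < e < f < g < h. The simplices of K, each written with vertices in increasing order, are:

  0-simplices (8): a, b, c, d, e, f, g, h
  1-simplices (12): ae, ah, bd, bf, bg, cd, cf, cg, df, dg, eh, fg
  2-simplices (6): bdf, bdg, bfg, cdf, cdg, cfg

Hence C_0 ≅ Z^8, C_1 ≅ Z^12, C_2 ≅ Z^6.

The boundary map ∂_1: C_1 → C_0 is given by ∂[p,q] = [q] − [p]. For instance
  ∂bf = f − b.
The 8×12 boundary matrix has rank 6 and Smith normal form diag(1,1,1,1,1,1).

∂_2: C_2 → C_1 maps a triangle to the signed sum of its edges. For instance
  ∂cdf = df − cf + cd,
  ∂bdf = df − bf + bd.
The resulting 12×6 matrix has rank 5, and its Smith normal form has invariant factors (1,1,1,1,1).

Computing H_k = (kernel of ∂_k) / (image of ∂_{k+1}):

  H_0: rank C_0 − rank ∂_1 = 8 − 6 = 2, and the invariant factors of ∂_1 are all 1, so H_0 = Z^2.
  H_1: rank ker ∂_1 − rank ∂_2 = (12 − 6) − 5 = 1, and the invariant factors of ∂_2 are all 1, so H_1 = Z.
  H_2: rank ker ∂_2 − rank ∂_3 = (6 − 5) − 0 = 1, and there is no ∂_3, so H_2 = Z.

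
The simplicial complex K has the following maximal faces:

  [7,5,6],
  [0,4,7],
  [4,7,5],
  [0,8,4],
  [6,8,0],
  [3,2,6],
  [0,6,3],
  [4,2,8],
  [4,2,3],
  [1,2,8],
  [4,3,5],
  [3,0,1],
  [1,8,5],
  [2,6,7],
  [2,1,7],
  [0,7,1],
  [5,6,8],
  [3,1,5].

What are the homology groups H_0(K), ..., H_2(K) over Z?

H_0 ≅ Z,  H_1 ≅ Z^2,  H_2 ≅ Z.

K has 9 vertices, 27 edges, 18 triangles.
rank ∂_0 = 0, rank ∂_1 = 8 ⇒ b_0 = 9 − 0 − 8 = 1; all invariant factors of ∂_1 are 1 so no torsion. So H_0 = Z.
rank ∂_1 = 8, rank ∂_2 = 17 ⇒ b_1 = 27 − 8 − 17 = 2; all invariant factors of ∂_2 are 1 so no torsion. So H_1 = Z^2.
rank ∂_2 = 17, rank ∂_3 = 0 ⇒ b_2 = 18 − 17 − 0 = 1. So H_2 = Z.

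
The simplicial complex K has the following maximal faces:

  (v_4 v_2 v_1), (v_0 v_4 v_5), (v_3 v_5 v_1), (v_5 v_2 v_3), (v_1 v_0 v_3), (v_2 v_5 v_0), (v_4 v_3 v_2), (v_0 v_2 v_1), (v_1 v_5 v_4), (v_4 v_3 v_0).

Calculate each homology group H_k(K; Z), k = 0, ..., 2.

We work with the vertex ordering v_0 < v_1 < v_2 < v_3 < v_4 < v_5. The simplices of K, each written with vertices in increasing order, are:

  0-simplices (6): [v_0], [v_1], [v_2], [v_3], [v_4], [v_5]
  1-simplices (15): (15 of them)
  2-simplices (10): [v_0,v_1,v_2], [v_0,v_1,v_3], [v_0,v_2,v_5], [v_0,v_3,v_4], [v_0,v_4,v_5], [v_1,v_2,v_4], [v_1,v_3,v_5], [v_1,v_4,v_5], [v_2,v_3,v_4], [v_2,v_3,v_5]

so the chain groups are C_0 ≅ Z^6, C_1 ≅ Z^15, C_2 ≅ Z^10.

Boundary ∂_1: C_1 → C_0 maps an edge to its endpoints' difference, ∂[p,q] = q − p. For instance
  ∂[v_3,v_5] = [v_5] − [v_3].
This gives a 6×15 integer matrix of rank 5; reducing to Smith normal form yields diagonal entries (1,1,1,1,1).

∂_2: C_2 → C_1 acts by ∂[p,q,r] = [q,r] − [p,r] + [p,q]. For instance
  ∂[v_1,v_2,v_4] = [v_2,v_4] − [v_1,v_4] + [v_1,v_2],
  ∂[v_2,v_3,v_4] = [v_3,v_4] − [v_2,v_4] + [v_2,v_3].
The 15×10 boundary matrix has rank 10 and Smith normal form diag(1,1,1,1,1,1,1,1,1,2).

Now H_k = ker ∂_k / im ∂_{k+1}, so:

  H_0: rank C_0 − rank ∂_1 = 6 − 5 = 1, and the invariant factors of ∂_1 are all 1, so H_0 = Z.
  H_1: rank ker ∂_1 − rank ∂_2 = (15 − 5) − 10 = 0, and ∂_2 has invariant factor 2 > 1, so H_1 = Z/2.
  H_2: rank ker ∂_2 − rank ∂_3 = (10 − 10) − 0 = 0, and there is no ∂_3, so H_2 = 0.

As a check, the Euler characteristic is 6 − 15 + 10 = 1, which agrees with 1 − 0 + 0 = 1.

H_0 = Z,  H_1 = Z/2,  H_2 = 0.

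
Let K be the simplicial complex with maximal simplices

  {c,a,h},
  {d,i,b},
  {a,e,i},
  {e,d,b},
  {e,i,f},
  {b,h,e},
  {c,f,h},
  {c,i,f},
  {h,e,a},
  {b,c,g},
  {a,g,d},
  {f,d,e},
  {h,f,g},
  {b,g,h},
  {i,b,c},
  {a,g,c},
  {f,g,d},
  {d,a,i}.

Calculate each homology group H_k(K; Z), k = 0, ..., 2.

H_0 = Z,  H_1 = Z ⊕ Z/2Z,  H_2 = 0.

Take the total order a < b < c < d < e < f < g < h < i on the vertex set. Then K (dimension 2) consists of the simplices:

  0-simplices (9): a, b, c, d, e, f, g, h, i
  1-simplices (27): ac, ad, ae, ag, ah, ai, bc, bd, be, bg, bh, bi, cf, cg, ch, ci, de, df, dg, di, ef, eh, ei, fg, fh, fi, gh
  2-simplices (18): acg, ach, adg, adi, aeh, aei, bcg, bci, bde, bdi, beh, bgh, cfh, cfi, def, dfg, efi, fgh

Hence C_0 ≅ Z^9, C_1 ≅ Z^27, C_2 ≅ Z^18.

Boundary ∂_1: C_1 → C_0 sends each edge [p,q] (with p < q) to q − p. For instance
  ∂gh = h − g.
As a 9×27 matrix over Z this has rank 8, with invariant factors (1,1,1,1,1,1,1,1).

Boundary ∂_2: C_2 → C_1 sends each 2-simplex [p,q,r] to [q,r] − [p,r] + [p,q]. For instance
  ∂adg = dg − ag + ad,
  ∂bcg = cg − bg + bc.
The resulting 27×18 matrix has rank 18, and its Smith normal form has invariant factors (1,1,1,1,1,1,1,1,1,1,1,1,1,1,1,1,1,2).

Reading off H_k = ker ∂_k / im ∂_{k+1}:

  H_0: rank C_0 − rank ∂_1 = 9 − 8 = 1, and the invariant factors of ∂_1 are all 1, so H_0 ≅ Z.
  H_1: rank ker ∂_1 − rank ∂_2 = (27 − 8) − 18 = 1, and ∂_2 has invariant factor 2 > 1, so H_1 ≅ Z ⊕ Z/2Z.
  H_2: rank ker ∂_2 − rank ∂_3 = (18 − 18) − 0 = 0, and there is no ∂_3, so H_2 ≅ 0.

(K is a triangulation of the Klein bottle.)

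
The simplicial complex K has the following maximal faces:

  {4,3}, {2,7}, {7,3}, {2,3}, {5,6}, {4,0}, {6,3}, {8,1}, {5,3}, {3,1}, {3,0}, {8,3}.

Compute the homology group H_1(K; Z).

H_1 ≅ Z^4.

Fix the vertex order 0 < 1 < 2 < 3 < 4 < 5 < 6 < 7 < 8 and write every simplex with vertices in increasing order. Then dim K = 1 and the simplices of K are:

  0-simplices (9): [0], [1], [2], [3], [4], [5], [6], [7], [8]
  1-simplices (12): [0,3], [0,4], [1,3], [1,8], [2,3], [2,7], [3,4], [3,5], [3,6], [3,7], [3,8], [5,6]

Hence C_0 ≅ Z^9, C_1 ≅ Z^12.

∂_1: C_1 → C_0 is given by ∂[p,q] = [q] − [p]. For instance
  ∂[0,4] = [4] − [0].
The resulting 9×12 matrix has rank 8, and its Smith normal form has invariant factors (1,1,1,1,1,1,1,1).

Reading off H_k = ker ∂_k / im ∂_{k+1}:

  H_1: rank ker ∂_1 − rank ∂_2 = (12 − 8) − 0 = 4, and there is no ∂_2, so H_1 = Z^4.

(K is a triangulation of a wedge of 4 circles.)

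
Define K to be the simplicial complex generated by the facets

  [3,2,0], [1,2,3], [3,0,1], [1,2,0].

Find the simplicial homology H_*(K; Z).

H_0 = Z,  H_1 = 0,  H_2 = Z.

Take the total order 0 < 1 < 2 < 3 on the vertex set. Then K (dimension 2) consists of the simplices:

  0-simplices (4): [0], [1], [2], [3]
  1-simplices (6): [0,1], [0,2], [0,3], [1,2], [1,3], [2,3]
  2-simplices (4): [0,1,2], [0,1,3], [0,2,3], [1,2,3]

giving chain groups C_0 ≅ Z^4, C_1 ≅ Z^6, C_2 ≅ Z^4.

∂_1: C_1 → C_0 maps an edge to its endpoints' difference, ∂[p,q] = q − p. For instance
  ∂[0,3] = [3] − [0].
The 4×6 boundary matrix has rank 3 and Smith normal form diag(1,1,1).

Boundary ∂_2: C_2 → C_1 acts by ∂[p,q,r] = [q,r] − [p,r] + [p,q]. For instance
  ∂[0,2,3] = [2,3] − [0,3] + [0,2],
  ∂[0,1,2] = [1,2] − [0,2] + [0,1].
This gives a 6×4 integer matrix of rank 3; reducing to Smith normal form yields diagonal entries (1,1,1).

Now H_k = ker ∂_k / im ∂_{k+1}, so:

  H_0: rank C_0 − rank ∂_1 = 4 − 3 = 1, and the invariant factors of ∂_1 are all 1, so H_0 = Z.
  H_1: rank ker ∂_1 − rank ∂_2 = (6 − 3) − 3 = 0, and the invariant factors of ∂_2 are all 1, so H_1 = 0.
  H_2: rank ker ∂_2 − rank ∂_3 = (4 − 3) − 0 = 1, and there is no ∂_3, so H_2 = Z.

As a check, the Euler characteristic is 4 − 6 + 4 = 2, which agrees with 1 − 0 + 1 = 2.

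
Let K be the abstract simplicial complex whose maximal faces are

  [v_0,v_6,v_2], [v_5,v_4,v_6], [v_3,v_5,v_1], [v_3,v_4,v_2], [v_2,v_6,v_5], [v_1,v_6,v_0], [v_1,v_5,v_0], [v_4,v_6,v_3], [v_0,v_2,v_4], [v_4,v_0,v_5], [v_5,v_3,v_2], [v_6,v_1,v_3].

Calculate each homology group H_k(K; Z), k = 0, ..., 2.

H_0 ≅ Z,  H_1 ≅ Z/2,  H_2 = 0.

Order the vertices as v_0 < v_1 < v_2 < v_3 < v_4 < v_5 < v_6. Listing each simplex with vertices in this order, K has dimension 2 with simplices:

  0-simplices (7): [v_0], [v_1], [v_2], [v_3], [v_4], [v_5], [v_6]
  1-simplices (18): (18 of them)
  2-simplices (12): (12 of them)

Hence C_0 ≅ Z^7, C_1 ≅ Z^18, C_2 ≅ Z^12.

∂_1: C_1 → C_0 sends each edge [p,q] (with p < q) to q − p. For instance
  ∂[v_3,v_6] = [v_6] − [v_3].
As a 7×18 matrix over Z this has rank 6, with invariant factors (1,1,1,1,1,1).

Boundary ∂_2: C_2 → C_1 sends each 2-simplex [p,q,r] to [q,r] − [p,r] + [p,q]. For instance
  ∂[v_3,v_4,v_6] = [v_4,v_6] − [v_3,v_6] + [v_3,v_4],
  ∂[v_2,v_5,v_6] = [v_5,v_6] − [v_2,v_6] + [v_2,v_5].
The 18×12 boundary matrix has rank 12 and Smith normal form diag(1,1,1,1,1,1,1,1,1,1,1,2).

Reading off H_k = ker ∂_k / im ∂_{k+1}:

  H_0: rank C_0 − rank ∂_1 = 7 − 6 = 1, and the invariant factors of ∂_1 are all 1, so H_0 ≅ Z.
  H_1: rank ker ∂_1 − rank ∂_2 = (18 − 6) − 12 = 0, and ∂_2 has invariant factor 2 > 1, so H_1 ≅ Z/2.
  H_2: rank ker ∂_2 − rank ∂_3 = (12 − 12) − 0 = 0, and there is no ∂_3, so H_2 ≅ 0.

(K is a triangulation of the real projective plane RP^2.)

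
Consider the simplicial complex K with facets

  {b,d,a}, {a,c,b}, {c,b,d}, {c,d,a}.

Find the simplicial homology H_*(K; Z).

H_0 ≅ Z,  H_1 = 0,  H_2 ≅ Z.

Fix the vertex order a < b < c < d and write every simplex with vertices in increasing order. Then dim K = 2 and the simplices of K are:

  0-simplices (4): a, b, c, d
  1-simplices (6): ab, ac, ad, bc, bd, cd
  2-simplices (4): abc, abd, acd, bcd

giving chain groups C_0 ≅ Z^4, C_1 ≅ Z^6, C_2 ≅ Z^4.

Boundary ∂_1: C_1 → C_0 maps an edge to its endpoints' difference, ∂[p,q] = q − p. For instance
  ∂cd = d − c.
As a 4×6 matrix over Z this has rank 3, with invariant factors (1,1,1).

∂_2: C_2 → C_1 sends each 2-simplex [p,q,r] to [q,r] − [p,r] + [p,q]. For instance
  ∂bcd = cd − bd + bc,
  ∂acd = cd − ad + ac.
The 6×4 boundary matrix has rank 3 and Smith normal form diag(1,1,1).

Now H_k = ker ∂_k / im ∂_{k+1}, so:

  H_0: rank C_0 − rank ∂_1 = 4 − 3 = 1, and the invariant factors of ∂_1 are all 1, so H_0 ≅ Z.
  H_1: rank ker ∂_1 − rank ∂_2 = (6 − 3) − 3 = 0, and the invariant factors of ∂_2 are all 1, so H_1 ≅ 0.
  H_2: rank ker ∂_2 − rank ∂_3 = (4 − 3) − 0 = 1, and there is no ∂_3, so H_2 ≅ Z.

As a check, the Euler characteristic is 4 − 6 + 4 = 2, which agrees with 1 − 0 + 1 = 2.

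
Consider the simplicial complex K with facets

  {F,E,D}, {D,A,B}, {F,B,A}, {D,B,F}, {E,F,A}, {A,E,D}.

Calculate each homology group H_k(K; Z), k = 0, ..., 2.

H_0 = Z,  H_1 = 0,  H_2 = Z.

We work with the vertex ordering A < B < D < E < F. The simplices of K, each written with vertices in increasing order, are:

  0-simplices (5): A, B, D, E, F
  1-simplices (9): AB, AD, AE, AF, BD, BF, DE, DF, EF
  2-simplices (6): ABD, ABF, ADE, AEF, BDF, DEF

Hence C_0 ≅ Z^5, C_1 ≅ Z^9, C_2 ≅ Z^6.

∂_1: C_1 → C_0 sends each edge [p,q] (with p < q) to q − p. For instance
  ∂AE = E − A.
This gives a 5×9 integer matrix of rank 4; reducing to Smith normal form yields diagonal entries (1,1,1,1).

Boundary ∂_2: C_2 → C_1 maps a triangle to the signed sum of its edges. For instance
  ∂ADE = DE − AE + AD,
  ∂ABD = BD − AD + AB.
This gives a 9×6 integer matrix of rank 5; reducing to Smith normal form yields diagonal entries (1,1,1,1,1).

Reading off H_k = ker ∂_k / im ∂_{k+1}:

  H_0: rank C_0 − rank ∂_1 = 5 − 4 = 1, and the invariant factors of ∂_1 are all 1, so H_0 = Z.
  H_1: rank ker ∂_1 − rank ∂_2 = (9 − 4) − 5 = 0, and the invariant factors of ∂_2 are all 1, so H_1 = 0.
  H_2: rank ker ∂_2 − rank ∂_3 = (6 − 5) − 0 = 1, and there is no ∂_3, so H_2 = Z.

As a check, the Euler characteristic is 5 − 9 + 6 = 2, which agrees with 1 − 0 + 1 = 2.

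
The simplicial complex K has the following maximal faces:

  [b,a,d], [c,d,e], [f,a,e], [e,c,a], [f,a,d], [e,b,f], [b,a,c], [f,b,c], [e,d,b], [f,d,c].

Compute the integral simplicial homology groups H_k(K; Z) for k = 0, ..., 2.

We work with the vertex ordering a < b < c < d < e < f. The simplices of K, each written with vertices in increasing order, are:

  0-simplices (6): a, b, c, d, e, f
  1-simplices (15): ab, ac, ad, ae, af, bc, bd, be, bf, cd, ce, cf, de, df, ef
  2-simplices (10): abc, abd, ace, adf, aef, bcf, bde, bef, cde, cdf

giving chain groups C_0 ≅ Z^6, C_1 ≅ Z^15, C_2 ≅ Z^10.

The boundary map ∂_1: C_1 → C_0 sends each edge [p,q] (with p < q) to q − p. For instance
  ∂ac = c − a.
The 6×15 boundary matrix has rank 5 and Smith normal form diag(1,1,1,1,1).

Boundary ∂_2: C_2 → C_1 maps a triangle to the signed sum of its edges. For instance
  ∂bcf = cf − bf + bc,
  ∂cdf = df − cf + cd.
The 15×10 boundary matrix has rank 10 and Smith normal form diag(1,1,1,1,1,1,1,1,1,2).

Reading off H_k = ker ∂_k / im ∂_{k+1}:

  H_0: rank C_0 − rank ∂_1 = 6 − 5 = 1, and the invariant factors of ∂_1 are all 1, so H_0 = Z.
  H_1: rank ker ∂_1 − rank ∂_2 = (15 − 5) − 10 = 0, and ∂_2 has invariant factor 2 > 1, so H_1 = Z/2.
  H_2: rank ker ∂_2 − rank ∂_3 = (10 − 10) − 0 = 0, and there is no ∂_3, so H_2 = 0.

As a check, the Euler characteristic is 6 − 15 + 10 = 1, which agrees with 1 − 0 + 0 = 1.

H_0 = Z,  H_1 = Z/2,  H_2 = 0.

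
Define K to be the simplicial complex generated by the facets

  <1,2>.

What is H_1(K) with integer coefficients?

H_1 ≅ 0.

Order the vertices as 1 < 2. Listing each simplex with vertices in this order, K has dimension 1 with simplices:

  0-simplices (2): [1], [2]
  1-simplices (1): [1,2]

giving chain groups C_0 ≅ Z^2, C_1 ≅ Z^1.

The boundary map ∂_1: C_1 → C_0 maps an edge to its endpoints' difference, ∂[p,q] = q − p.
This gives a 2×1 integer matrix of rank 1; reducing to Smith normal form yields diagonal entries (1).

Computing H_k = (kernel of ∂_k) / (image of ∂_{k+1}):

  H_1: rank ker ∂_1 − rank ∂_2 = (1 − 1) − 0 = 0, and there is no ∂_2, so H_1 = 0.

(K is a triangulation of the 1-simplex.)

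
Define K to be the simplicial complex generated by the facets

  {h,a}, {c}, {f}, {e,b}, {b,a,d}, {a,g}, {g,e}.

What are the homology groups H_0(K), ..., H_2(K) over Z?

H_0 = Z^3,  H_1 = Z,  H_2 = 0.

Order the vertices as a < b < c < d < e < f < g < h. Listing each simplex with vertices in this order, K has dimension 2 with simplices:

  0-simplices (8): a, b, c, d, e, f, g, h
  1-simplices (7): ab, ad, ag, ah, bd, be, eg
  2-simplices (1): abd

Hence C_0 ≅ Z^8, C_1 ≅ Z^7, C_2 ≅ Z^1.

Boundary ∂_1: C_1 → C_0 is given by ∂[p,q] = [q] − [p]. For instance
  ∂ad = d − a.
The resulting 8×7 matrix has rank 5, and its Smith normal form has invariant factors (1,1,1,1,1).

The boundary map ∂_2: C_2 → C_1 maps a triangle to the signed sum of its edges. For instance
  ∂abd = bd − ad + ab.
As a 7×1 matrix over Z this has rank 1, with invariant factors (1).

From H_k ≅ ker(∂_k) / im(∂_{k+1}) we obtain:

  H_0: rank C_0 − rank ∂_1 = 8 − 5 = 3, and the invariant factors of ∂_1 are all 1, so H_0 = Z^3.
  H_1: rank ker ∂_1 − rank ∂_2 = (7 − 5) − 1 = 1, and the invariant factors of ∂_2 are all 1, so H_1 = Z.
  H_2: rank ker ∂_2 − rank ∂_3 = (1 − 1) − 0 = 0, and there is no ∂_3, so H_2 = 0.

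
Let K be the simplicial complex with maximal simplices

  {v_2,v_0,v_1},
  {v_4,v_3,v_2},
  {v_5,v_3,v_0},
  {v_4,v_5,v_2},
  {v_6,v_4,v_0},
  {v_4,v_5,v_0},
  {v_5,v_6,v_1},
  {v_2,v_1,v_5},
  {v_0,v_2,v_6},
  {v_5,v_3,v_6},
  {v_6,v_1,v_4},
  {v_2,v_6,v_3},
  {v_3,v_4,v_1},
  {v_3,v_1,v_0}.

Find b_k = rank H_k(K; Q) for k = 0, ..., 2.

b_0 = 1, b_1 = 2, b_2 = 1.

We work with the vertex ordering v_0 < v_1 < v_2 < v_3 < v_4 < v_5 < v_6. The simplices of K, each written with vertices in increasing order, are:

  0-simplices (7): [v_0], [v_1], [v_2], [v_3], [v_4], [v_5], [v_6]
  1-simplices (21): (21 of them)
  2-simplices (14): (14 of them)

giving chain groups C_0 ≅ Z^7, C_1 ≅ Z^21, C_2 ≅ Z^14.

Boundary ∂_1: C_1 → C_0 sends each edge [p,q] (with p < q) to q − p. For instance
  ∂[v_3,v_5] = [v_5] − [v_3].
As a 7×21 matrix over Z this has rank 6, with invariant factors (1,1,1,1,1,1).

The boundary map ∂_2: C_2 → C_1 maps a triangle to the signed sum of its edges. For instance
  ∂[v_0,v_1,v_2] = [v_1,v_2] − [v_0,v_2] + [v_0,v_1],
  ∂[v_0,v_3,v_5] = [v_3,v_5] − [v_0,v_5] + [v_0,v_3].
The resulting 21×14 matrix has rank 13, and its Smith normal form has invariant factors (1,1,1,1,1,1,1,1,1,1,1,1,1).

Computing H_k = (kernel of ∂_k) / (image of ∂_{k+1}):

  H_0: rank C_0 − rank ∂_1 = 7 − 6 = 1, and the invariant factors of ∂_1 are all 1, so H_0 ≅ Z.
  H_1: rank ker ∂_1 − rank ∂_2 = (21 − 6) − 13 = 2, and the invariant factors of ∂_2 are all 1, so H_1 ≅ Z^2.
  H_2: rank ker ∂_2 − rank ∂_3 = (14 − 13) − 0 = 1, and there is no ∂_3, so H_2 ≅ Z.

As a check, the Euler characteristic is 7 − 21 + 14 = 0, which agrees with 1 − 2 + 1 = 0.

Hence the Betti numbers are b_0 = 1, b_1 = 2, b_2 = 1.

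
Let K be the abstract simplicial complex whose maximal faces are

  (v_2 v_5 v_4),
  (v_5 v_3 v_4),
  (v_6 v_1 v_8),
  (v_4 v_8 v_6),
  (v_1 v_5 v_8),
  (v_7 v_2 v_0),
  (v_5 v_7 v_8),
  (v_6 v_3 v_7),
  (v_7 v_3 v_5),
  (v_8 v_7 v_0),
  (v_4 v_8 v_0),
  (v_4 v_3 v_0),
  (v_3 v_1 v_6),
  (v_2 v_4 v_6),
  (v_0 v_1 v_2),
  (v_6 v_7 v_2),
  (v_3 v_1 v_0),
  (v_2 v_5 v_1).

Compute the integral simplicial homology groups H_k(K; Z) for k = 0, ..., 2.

H_0 = Z,  H_1 = Z^2,  H_2 = Z.

Order the vertices as v_0 < v_1 < v_2 < v_3 < v_4 < v_5 < v_6 < v_7 < v_8. Listing each simplex with vertices in this order, K has dimension 2 with simplices:

  0-simplices (9): [v_0], [v_1], [v_2], [v_3], [v_4], [v_5], [v_6], [v_7], [v_8]
  1-simplices (27): (27 of them)
  2-simplices (18): (18 of them)

giving chain groups C_0 ≅ Z^9, C_1 ≅ Z^27, C_2 ≅ Z^18.

Boundary ∂_1: C_1 → C_0 is given by ∂[p,q] = [q] − [p]. For instance
  ∂[v_4,v_6] = [v_6] − [v_4].
The 9×27 boundary matrix has rank 8 and Smith normal form diag(1,1,1,1,1,1,1,1).

The boundary map ∂_2: C_2 → C_1 acts by ∂[p,q,r] = [q,r] − [p,r] + [p,q]. For instance
  ∂[v_0,v_4,v_8] = [v_4,v_8] − [v_0,v_8] + [v_0,v_4],
  ∂[v_1,v_2,v_5] = [v_2,v_5] − [v_1,v_5] + [v_1,v_2].
This gives a 27×18 integer matrix of rank 17; reducing to Smith normal form yields diagonal entries (1,1,1,1,1,1,1,1,1,1,1,1,1,1,1,1,1).

Now H_k = ker ∂_k / im ∂_{k+1}, so:

  H_0: rank C_0 − rank ∂_1 = 9 − 8 = 1, and the invariant factors of ∂_1 are all 1, so H_0 ≅ Z.
  H_1: rank ker ∂_1 − rank ∂_2 = (27 − 8) − 17 = 2, and the invariant factors of ∂_2 are all 1, so H_1 ≅ Z^2.
  H_2: rank ker ∂_2 − rank ∂_3 = (18 − 17) − 0 = 1, and there is no ∂_3, so H_2 ≅ Z.

As a check, the Euler characteristic is 9 − 27 + 18 = 0, which agrees with 1 − 2 + 1 = 0.
(K is a triangulation of the torus T^2.)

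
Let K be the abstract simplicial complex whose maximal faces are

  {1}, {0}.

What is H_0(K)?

Fix the vertex order 0 < 1 and write every simplex with vertices in increasing order. Then dim K = 0 and the simplices of K are:

  0-simplices (2): [0], [1]

giving chain groups C_0 ≅ Z^2.

Computing H_k = (kernel of ∂_k) / (image of ∂_{k+1}):

  H_0: rank C_0 − rank ∂_1 = 2 − 0 = 2, and there is no ∂_1, so H_0 = Z^2.

(K is a triangulation of a set of 2 points.)

H_0 = Z^2.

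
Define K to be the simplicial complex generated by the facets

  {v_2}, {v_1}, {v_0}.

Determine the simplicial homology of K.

H_0 = Z^3.

Fix the vertex order v_0 < v_1 < v_2 and write every simplex with vertices in increasing order. Then dim K = 0 and the simplices of K are:

  0-simplices (3): [v_0], [v_1], [v_2]

Hence C_0 ≅ Z^3.

Computing H_k = (kernel of ∂_k) / (image of ∂_{k+1}):

  H_0: rank C_0 − rank ∂_1 = 3 − 0 = 3, and there is no ∂_1, so H_0 = Z^3.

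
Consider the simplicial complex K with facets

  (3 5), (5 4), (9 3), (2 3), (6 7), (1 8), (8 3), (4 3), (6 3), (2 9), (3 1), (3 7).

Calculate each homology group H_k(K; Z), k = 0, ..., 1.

K has 9 vertices, 12 edges.
rank ∂_0 = 0, rank ∂_1 = 8 ⇒ b_0 = 9 − 0 − 8 = 1; all invariant factors of ∂_1 are 1 so no torsion. So H_0 ≅ Z.
rank ∂_1 = 8, rank ∂_2 = 0 ⇒ b_1 = 12 − 8 − 0 = 4. So H_1 ≅ Z^4.

H_0 ≅ Z,  H_1 ≅ Z^4.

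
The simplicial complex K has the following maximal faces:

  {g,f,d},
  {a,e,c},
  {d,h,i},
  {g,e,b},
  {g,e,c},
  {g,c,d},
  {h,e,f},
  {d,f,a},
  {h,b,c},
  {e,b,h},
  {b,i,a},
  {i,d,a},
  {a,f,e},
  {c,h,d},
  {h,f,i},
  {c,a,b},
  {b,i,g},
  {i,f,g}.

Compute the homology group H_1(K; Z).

H_1 = Z ⊕ Z_2.

Take the total order a < b < c < d < e < f < g < h < i on the vertex set. Then K (dimension 2) consists of the simplices:

  0-simplices (9): a, b, c, d, e, f, g, h, i
  1-simplices (27): ab, ac, ad, ae, af, ai, bc, be, bg, bh, bi, cd, ce, cg, ch, df, dg, dh, di, ef, eg, eh, fg, fh, fi, gi, hi
  2-simplices (18): abc, abi, ace, adf, adi, aef, bch, beg, beh, bgi, cdg, cdh, ceg, dfg, dhi, efh, fgi, fhi

giving chain groups C_0 ≅ Z^9, C_1 ≅ Z^27, C_2 ≅ Z^18.

The boundary map ∂_1: C_1 → C_0 sends each edge [p,q] (with p < q) to q − p. For instance
  ∂fg = g − f.
The resulting 9×27 matrix has rank 8, and its Smith normal form has invariant factors (1,1,1,1,1,1,1,1).

The boundary map ∂_2: C_2 → C_1 acts by ∂[p,q,r] = [q,r] − [p,r] + [p,q]. For instance
  ∂ceg = eg − cg + ce,
  ∂abi = bi − ai + ab.
The 27×18 boundary matrix has rank 18 and Smith normal form diag(1,1,1,1,1,1,1,1,1,1,1,1,1,1,1,1,1,2).

Computing H_k = (kernel of ∂_k) / (image of ∂_{k+1}):

  H_1: rank ker ∂_1 − rank ∂_2 = (27 − 8) − 18 = 1, and ∂_2 has invariant factor 2 > 1, so H_1 = Z ⊕ Z_2.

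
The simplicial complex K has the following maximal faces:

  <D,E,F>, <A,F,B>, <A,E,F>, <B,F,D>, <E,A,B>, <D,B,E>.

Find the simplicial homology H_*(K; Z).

H_0 = Z,  H_1 = 0,  H_2 = Z.

We work with the vertex ordering A < B < D < E < F. The simplices of K, each written with vertices in increasing order, are:

  0-simplices (5): A, B, D, E, F
  1-simplices (9): AB, AE, AF, BD, BE, BF, DE, DF, EF
  2-simplices (6): ABE, ABF, AEF, BDE, BDF, DEF

giving chain groups C_0 ≅ Z^5, C_1 ≅ Z^9, C_2 ≅ Z^6.

The boundary map ∂_1: C_1 → C_0 maps an edge to its endpoints' difference, ∂[p,q] = q − p. For instance
  ∂BD = D − B.
This gives a 5×9 integer matrix of rank 4; reducing to Smith normal form yields diagonal entries (1,1,1,1).

Boundary ∂_2: C_2 → C_1 maps a triangle to the signed sum of its edges. For instance
  ∂ABF = BF − AF + AB,
  ∂BDE = DE − BE + BD.
The resulting 9×6 matrix has rank 5, and its Smith normal form has invariant factors (1,1,1,1,1).

Reading off H_k = ker ∂_k / im ∂_{k+1}:

  H_0: rank C_0 − rank ∂_1 = 5 − 4 = 1, and the invariant factors of ∂_1 are all 1, so H_0 = Z.
  H_1: rank ker ∂_1 − rank ∂_2 = (9 − 4) − 5 = 0, and the invariant factors of ∂_2 are all 1, so H_1 = 0.
  H_2: rank ker ∂_2 − rank ∂_3 = (6 − 5) − 0 = 1, and there is no ∂_3, so H_2 = Z.

As a check, the Euler characteristic is 5 − 9 + 6 = 2, which agrees with 1 − 0 + 1 = 2.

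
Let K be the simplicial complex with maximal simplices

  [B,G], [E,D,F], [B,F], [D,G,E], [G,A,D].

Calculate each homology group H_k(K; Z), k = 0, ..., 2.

H_0 = Z,  H_1 = Z,  H_2 = 0.

We work with the vertex ordering A < B < D < E < F < G. The simplices of K, each written with vertices in increasing order, are:

  0-simplices (6): A, B, D, E, F, G
  1-simplices (9): AD, AG, BF, BG, DE, DF, DG, EF, EG
  2-simplices (3): ADG, DEF, DEG

giving chain groups C_0 ≅ Z^6, C_1 ≅ Z^9, C_2 ≅ Z^3.

∂_1: C_1 → C_0 sends each edge [p,q] (with p < q) to q − p. For instance
  ∂EF = F − E.
As a 6×9 matrix over Z this has rank 5, with invariant factors (1,1,1,1,1).

Boundary ∂_2: C_2 → C_1 sends each 2-simplex [p,q,r] to [q,r] − [p,r] + [p,q]. For instance
  ∂DEG = EG − DG + DE,
  ∂ADG = DG − AG + AD.
The resulting 9×3 matrix has rank 3, and its Smith normal form has invariant factors (1,1,1).

From H_k ≅ ker(∂_k) / im(∂_{k+1}) we obtain:

  H_0: rank C_0 − rank ∂_1 = 6 − 5 = 1, and the invariant factors of ∂_1 are all 1, so H_0 ≅ Z.
  H_1: rank ker ∂_1 − rank ∂_2 = (9 − 5) − 3 = 1, and the invariant factors of ∂_2 are all 1, so H_1 ≅ Z.
  H_2: rank ker ∂_2 − rank ∂_3 = (3 − 3) − 0 = 0, and there is no ∂_3, so H_2 ≅ 0.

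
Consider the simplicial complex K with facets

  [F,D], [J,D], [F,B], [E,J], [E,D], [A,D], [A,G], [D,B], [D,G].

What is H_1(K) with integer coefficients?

H_1 ≅ Z^3.

We work with the vertex ordering A < B < D < E < F < G < J. The simplices of K, each written with vertices in increasing order, are:

  0-simplices (7): A, B, D, E, F, G, J
  1-simplices (9): AD, AG, BD, BF, DE, DF, DG, DJ, EJ

so the chain groups are C_0 ≅ Z^7, C_1 ≅ Z^9.

Boundary ∂_1: C_1 → C_0 maps an edge to its endpoints' difference, ∂[p,q] = q − p. For instance
  ∂DE = E − D.
The resulting 7×9 matrix has rank 6, and its Smith normal form has invariant factors (1,1,1,1,1,1).

Reading off H_k = ker ∂_k / im ∂_{k+1}:

  H_1: rank ker ∂_1 − rank ∂_2 = (9 − 6) − 0 = 3, and there is no ∂_2, so H_1 ≅ Z^3.

(K is a triangulation of a wedge of 3 circles.)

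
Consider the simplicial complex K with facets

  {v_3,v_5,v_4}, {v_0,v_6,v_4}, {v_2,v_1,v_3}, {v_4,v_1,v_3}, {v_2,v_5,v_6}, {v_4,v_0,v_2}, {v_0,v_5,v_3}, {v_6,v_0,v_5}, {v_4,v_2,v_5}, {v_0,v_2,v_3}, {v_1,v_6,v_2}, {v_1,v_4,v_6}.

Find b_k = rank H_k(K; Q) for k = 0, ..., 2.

b_0 = 1, b_1 = 0, b_2 = 0.

K has 7 vertices, 18 edges, 12 triangles.
rank ∂_0 = 0, rank ∂_1 = 6 ⇒ b_0 = 7 − 0 − 6 = 1; all invariant factors of ∂_1 are 1 so no torsion. So H_0 ≅ Z.
rank ∂_1 = 6, rank ∂_2 = 12 ⇒ b_1 = 18 − 6 − 12 = 0; ∂_2 has invariant factor(s) [2] giving torsion. So H_1 ≅ Z/2.
rank ∂_2 = 12, rank ∂_3 = 0 ⇒ b_2 = 12 − 12 − 0 = 0. So H_2 ≅ 0.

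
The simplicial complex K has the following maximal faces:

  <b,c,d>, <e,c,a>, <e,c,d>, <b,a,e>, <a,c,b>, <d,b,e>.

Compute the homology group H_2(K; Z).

H_2 ≅ Z.

Take the total order a < b < c < d < e on the vertex set. Then K (dimension 2) consists of the simplices:

  0-simplices (5): a, b, c, d, e
  1-simplices (9): ab, ac, ae, bc, bd, be, cd, ce, de
  2-simplices (6): abc, abe, ace, bcd, bde, cde

giving chain groups C_0 ≅ Z^5, C_1 ≅ Z^9, C_2 ≅ Z^6.

The boundary map ∂_1: C_1 → C_0 is given by ∂[p,q] = [q] − [p]. For instance
  ∂ce = e − c.
The resulting 5×9 matrix has rank 4, and its Smith normal form has invariant factors (1,1,1,1).

Boundary ∂_2: C_2 → C_1 sends each 2-simplex [p,q,r] to [q,r] − [p,r] + [p,q]. For instance
  ∂abe = be − ae + ab,
  ∂bcd = cd − bd + bc.
This gives a 9×6 integer matrix of rank 5; reducing to Smith normal form yields diagonal entries (1,1,1,1,1).

Computing H_k = (kernel of ∂_k) / (image of ∂_{k+1}):

  H_2: rank ker ∂_2 − rank ∂_3 = (6 − 5) − 0 = 1, and there is no ∂_3, so H_2 = Z.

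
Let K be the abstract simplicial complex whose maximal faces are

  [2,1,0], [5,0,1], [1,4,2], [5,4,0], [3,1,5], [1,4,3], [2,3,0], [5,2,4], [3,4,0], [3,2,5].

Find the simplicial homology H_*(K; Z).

We work with the vertex ordering 0 < 1 < 2 < 3 < 4 < 5. The simplices of K, each written with vertices in increasing order, are:

  0-simplices (6): [0], [1], [2], [3], [4], [5]
  1-simplices (15): [0,1], [0,2], [0,3], [0,4], [0,5], [1,2], [1,3], [1,4], [1,5], [2,3], [2,4], [2,5], [3,4], [3,5], [4,5]
  2-simplices (10): [0,1,2], [0,1,5], [0,2,3], [0,3,4], [0,4,5], [1,2,4], [1,3,4], [1,3,5], [2,3,5], [2,4,5]

giving chain groups C_0 ≅ Z^6, C_1 ≅ Z^15, C_2 ≅ Z^10.

The boundary map ∂_1: C_1 → C_0 maps an edge to its endpoints' difference, ∂[p,q] = q − p. For instance
  ∂[4,5] = [5] − [4].
The resulting 6×15 matrix has rank 5, and its Smith normal form has invariant factors (1,1,1,1,1).

The boundary map ∂_2: C_2 → C_1 maps a triangle to the signed sum of its edges. For instance
  ∂[1,3,5] = [3,5] − [1,5] + [1,3],
  ∂[1,3,4] = [3,4] − [1,4] + [1,3].
This gives a 15×10 integer matrix of rank 10; reducing to Smith normal form yields diagonal entries (1,1,1,1,1,1,1,1,1,2).

Computing H_k = (kernel of ∂_k) / (image of ∂_{k+1}):

  H_0: rank C_0 − rank ∂_1 = 6 − 5 = 1, and the invariant factors of ∂_1 are all 1, so H_0 ≅ Z.
  H_1: rank ker ∂_1 − rank ∂_2 = (15 − 5) − 10 = 0, and ∂_2 has invariant factor 2 > 1, so H_1 ≅ Z/2Z.
  H_2: rank ker ∂_2 − rank ∂_3 = (10 − 10) − 0 = 0, and there is no ∂_3, so H_2 ≅ 0.

As a check, the Euler characteristic is 6 − 15 + 10 = 1, which agrees with 1 − 0 + 0 = 1.

H_0 ≅ Z,  H_1 ≅ Z/2Z,  H_2 = 0.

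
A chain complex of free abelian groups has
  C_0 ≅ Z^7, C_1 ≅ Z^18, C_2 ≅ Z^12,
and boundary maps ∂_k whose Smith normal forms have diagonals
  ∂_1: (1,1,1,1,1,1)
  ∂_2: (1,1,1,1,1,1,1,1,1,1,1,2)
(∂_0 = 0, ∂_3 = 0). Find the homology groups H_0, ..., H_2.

H_0 = Z,  H_1 = Z/2,  H_2 = 0.

H_0: b_0 = 7 − 0 − 6 = 1; torsion from ∂_1 factors > 1: none. So H_0 = Z.
H_1: b_1 = 18 − 6 − 12 = 0; torsion from ∂_2 factors > 1: [2]. So H_1 = Z/2.
H_2: b_2 = 12 − 12 − 0 = 0; torsion from ∂_3 factors > 1: none. So H_2 = 0.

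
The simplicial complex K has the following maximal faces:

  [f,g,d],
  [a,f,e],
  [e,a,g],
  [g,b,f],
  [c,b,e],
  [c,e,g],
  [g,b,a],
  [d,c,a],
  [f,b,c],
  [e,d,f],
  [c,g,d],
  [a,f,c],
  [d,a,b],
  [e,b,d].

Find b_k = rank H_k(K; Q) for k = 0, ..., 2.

b_0 = 1, b_1 = 2, b_2 = 1.

Take the total order a < b < c < d < e < f < g on the vertex set. Then K (dimension 2) consists of the simplices:

  0-simplices (7): a, b, c, d, e, f, g
  1-simplices (21): ab, ac, ad, ae, af, ag, bc, bd, be, bf, bg, cd, ce, cf, cg, de, df, dg, ef, eg, fg
  2-simplices (14): abd, abg, acd, acf, aef, aeg, bce, bcf, bde, bfg, cdg, ceg, def, dfg

Hence C_0 ≅ Z^7, C_1 ≅ Z^21, C_2 ≅ Z^14.

Boundary ∂_1: C_1 → C_0 is given by ∂[p,q] = [q] − [p]. For instance
  ∂be = e − b.
As a 7×21 matrix over Z this has rank 6, with invariant factors (1,1,1,1,1,1).

The boundary map ∂_2: C_2 → C_1 maps a triangle to the signed sum of its edges. For instance
  ∂bde = de − be + bd,
  ∂dfg = fg − dg + df.
The resulting 21×14 matrix has rank 13, and its Smith normal form has invariant factors (1,1,1,1,1,1,1,1,1,1,1,1,1).

Computing H_k = (kernel of ∂_k) / (image of ∂_{k+1}):

  H_0: rank C_0 − rank ∂_1 = 7 − 6 = 1, and the invariant factors of ∂_1 are all 1, so H_0 = Z.
  H_1: rank ker ∂_1 − rank ∂_2 = (21 − 6) − 13 = 2, and the invariant factors of ∂_2 are all 1, so H_1 = Z^2.
  H_2: rank ker ∂_2 − rank ∂_3 = (14 − 13) − 0 = 1, and there is no ∂_3, so H_2 = Z.

As a check, the Euler characteristic is 7 − 21 + 14 = 0, which agrees with 1 − 2 + 1 = 0.

Hence the Betti numbers are b_0 = 1, b_1 = 2, b_2 = 1.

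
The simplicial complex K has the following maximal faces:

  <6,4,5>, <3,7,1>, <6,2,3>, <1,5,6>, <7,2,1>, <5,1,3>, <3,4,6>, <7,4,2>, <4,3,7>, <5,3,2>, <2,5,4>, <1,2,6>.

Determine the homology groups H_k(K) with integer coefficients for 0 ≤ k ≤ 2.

H_0 = Z,  H_1 = Z_2,  H_2 = 0.

Order the vertices as 1 < 2 < 3 < 4 < 5 < 6 < 7. Listing each simplex with vertices in this order, K has dimension 2 with simplices:

  0-simplices (7): [1], [2], [3], [4], [5], [6], [7]
  1-simplices (18): [1,2], [1,3], [1,5], [1,6], [1,7], [2,3], [2,4], [2,5], [2,6], [2,7], [3,4], [3,5], [3,6], [3,7], [4,5], [4,6], [4,7], [5,6]
  2-simplices (12): [1,2,6], [1,2,7], [1,3,5], [1,3,7], [1,5,6], [2,3,5], [2,3,6], [2,4,5], [2,4,7], [3,4,6], [3,4,7], [4,5,6]

Hence C_0 ≅ Z^7, C_1 ≅ Z^18, C_2 ≅ Z^12.

The boundary map ∂_1: C_1 → C_0 maps an edge to its endpoints' difference, ∂[p,q] = q − p. For instance
  ∂[4,7] = [7] − [4].
As a 7×18 matrix over Z this has rank 6, with invariant factors (1,1,1,1,1,1).

The boundary map ∂_2: C_2 → C_1 maps a triangle to the signed sum of its edges. For instance
  ∂[2,4,5] = [4,5] − [2,5] + [2,4],
  ∂[3,4,6] = [4,6] − [3,6] + [3,4].
As a 18×12 matrix over Z this has rank 12, with invariant factors (1,1,1,1,1,1,1,1,1,1,1,2).

Now H_k = ker ∂_k / im ∂_{k+1}, so:

  H_0: rank C_0 − rank ∂_1 = 7 − 6 = 1, and the invariant factors of ∂_1 are all 1, so H_0 = Z.
  H_1: rank ker ∂_1 − rank ∂_2 = (18 − 6) − 12 = 0, and ∂_2 has invariant factor 2 > 1, so H_1 = Z_2.
  H_2: rank ker ∂_2 − rank ∂_3 = (12 − 12) − 0 = 0, and there is no ∂_3, so H_2 = 0.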